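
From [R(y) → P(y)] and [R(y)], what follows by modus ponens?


Modus ponens: from (P → Q) and P, infer Q.
P = 'R(y)' is asserted, and P → Q holds, so Q follows.

P(y).


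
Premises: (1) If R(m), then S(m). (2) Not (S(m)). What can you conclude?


Modus tollens: from (P → Q) and ¬Q, infer ¬P.
Q = 'S(m)' is denied; since P → Q, P must also fail.

Not (R(m)).


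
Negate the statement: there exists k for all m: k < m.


Negation flips each quantifier (∀↔∃) and negates the inner predicate.
¬(there exists k for all m: φ) = for all k there exists m: ¬φ.

for all k there exists m: NOT(k < m)


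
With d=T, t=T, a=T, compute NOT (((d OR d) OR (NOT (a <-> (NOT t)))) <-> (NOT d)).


Substitute d=T, t=T, a=T:
d OR d = T OR T = T
NOT t = F
a <-> (NOT t) = T <-> F = F
NOT (a <-> (NOT t)) = T
(d OR d) OR (NOT (a <-> (NOT t))) = T OR T = T
NOT d = F
((d OR d) OR (NOT (a <-> (NOT t)))) <-> (NOT d) = T <-> F = F
NOT (((d OR d) OR (NOT (a <-> (NOT t)))) <-> (NOT d)) = T

T


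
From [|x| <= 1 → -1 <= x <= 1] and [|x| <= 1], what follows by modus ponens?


Modus ponens: from (P → Q) and P, infer Q.
P = '|x| <= 1' is asserted, and P → Q holds, so Q follows.

-1 <= x <= 1.


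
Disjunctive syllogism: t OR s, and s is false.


Disjunctive syllogism: from (P ∨ Q) and ¬P, infer Q.
One disjunct, 's', is ruled out; the other must hold.

t


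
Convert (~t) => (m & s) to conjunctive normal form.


Step 1: Rewrite (¬t) → (m ∧ s) as ¬(¬t) ∨ (m ∧ s).
Step 2: Distribute ∨ over ∧.
Step 3: Eliminate any double negations (¬¬X = X).

(t | m) & (t | s)


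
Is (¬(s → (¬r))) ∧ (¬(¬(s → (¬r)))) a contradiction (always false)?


Truth table over {r, s}:
r | s | φ
---------
F | F | F
T | F | F
F | T | F
T | T | F
Every row is false.

Yes, it is a contradiction.


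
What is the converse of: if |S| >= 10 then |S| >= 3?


The converse of (P → Q) is (Q → P). It is not in general equivalent to the original.
Here P = '|S| >= 10' and Q = '|S| >= 3'.

If |S| >= 3, then |S| >= 10.


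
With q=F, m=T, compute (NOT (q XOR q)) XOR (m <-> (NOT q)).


Substitute q=F, m=T:
q XOR q = F XOR F = F
NOT (q XOR q) = T
NOT q = T
m <-> (NOT q) = T <-> T = T
(NOT (q XOR q)) XOR (m <-> (NOT q)) = T XOR T = F

F


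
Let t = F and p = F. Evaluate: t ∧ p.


Conjunction is true only when both operands are true.
Substitute: t=F, p=F.
F ∧ F evaluates to F.

F


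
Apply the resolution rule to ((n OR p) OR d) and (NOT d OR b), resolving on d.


The clauses contain complementary literals d and NOTd.
Resolution eliminates this pair and disjoins the remaining literals (merging duplicates).

((n OR p) OR b)


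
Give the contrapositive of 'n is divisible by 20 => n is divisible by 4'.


The contrapositive of (P → Q) is (¬Q → ¬P); it is logically equivalent to the original.
Here P = 'n is divisible by 20' and Q = 'n is divisible by 4'.

If not (n is divisible by 4), then not (n is divisible by 20).


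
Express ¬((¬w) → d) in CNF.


Step 1: Rewrite (¬w) → d as ¬(¬w) ∨ d.
Step 2: Negate: ¬(¬(¬w) ∨ d) = (¬w) ∧ ¬d (De Morgan + double negation).

(¬w) ∧ (¬d)


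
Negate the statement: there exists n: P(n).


¬(for all x: φ) = there exists x: ¬φ, and ¬(there exists x: φ) = for all x: ¬φ.
Apply to the existential statement.

for all n: NOT(P(n))


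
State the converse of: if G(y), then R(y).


The converse of (P → Q) is (Q → P). It is not in general equivalent to the original.
Here P = 'G(y)' and Q = 'R(y)'.

If R(y), then G(y).


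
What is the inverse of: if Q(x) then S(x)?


The inverse of (P → Q) is (¬P → ¬Q). It is equivalent to the converse, not to the original.
Here P = 'Q(x)' and Q = 'S(x)'.

If not (Q(x)), then not (S(x)).


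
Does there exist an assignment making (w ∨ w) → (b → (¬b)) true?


Search for a satisfying assignment over {b, w}.
Try b=F, w=F: the formula evaluates to T.
A satisfying assignment exists.

Satisfiable.


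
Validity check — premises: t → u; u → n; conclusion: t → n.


This matches the form of hypothetical syllogism: the conclusion follows in every model of the premises.

Valid.


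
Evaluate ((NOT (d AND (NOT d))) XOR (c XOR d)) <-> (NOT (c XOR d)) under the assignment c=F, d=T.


Substitute c=F, d=T:
NOT d = F
d AND (NOT d) = T AND F = F
NOT (d AND (NOT d)) = T
c XOR d = F XOR T = T
(NOT (d AND (NOT d))) XOR (c XOR d) = T XOR T = F
c XOR d = F XOR T = T
NOT (c XOR d) = F
((NOT (d AND (NOT d))) XOR (c XOR d)) <-> (NOT (c XOR d)) = F <-> F = T

T


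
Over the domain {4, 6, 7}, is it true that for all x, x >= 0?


Evaluate the predicate on each element: 4:T, 6:T, 7:T.
Every element satisfies the predicate.

T


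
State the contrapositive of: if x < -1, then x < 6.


The contrapositive of (P → Q) is (¬Q → ¬P); it is logically equivalent to the original.
Here P = 'x < -1' and Q = 'x < 6'.

If not (x < 6), then not (x < -1).


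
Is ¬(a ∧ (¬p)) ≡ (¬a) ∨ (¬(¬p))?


Compare truth tables:
a | p | φ | ψ
-------------
F | F | T | T
T | F | F | F
F | T | T | T
T | T | T | T
The columns φ and ψ agree on every row.

Yes, they are logically equivalent.


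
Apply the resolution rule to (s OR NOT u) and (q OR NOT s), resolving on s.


The clauses contain complementary literals s and NOTs.
Resolution eliminates this pair and disjoins the remaining literals (merging duplicates).

(NOT u OR q)


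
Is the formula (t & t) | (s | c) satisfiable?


Search for a satisfying assignment over {c, s, t}.
Try c=True, s=False, t=False: the formula evaluates to True.
A satisfying assignment exists.

Satisfiable.


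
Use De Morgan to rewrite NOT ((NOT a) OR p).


De Morgan: the negation of a disjunction is the conjunction of the negations.
Distribute NOT across OR, flipping it to AND, and negate each literal.

a AND (NOT p)


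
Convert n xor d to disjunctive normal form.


Step 1: n ⊕ d is true exactly when they disagree: (n ∧ ¬d) ∨ (¬n ∧ d).

(n & (~d)) | ((~n) & d)


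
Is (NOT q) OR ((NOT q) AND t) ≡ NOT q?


Compare truth tables:
q | t | φ | ψ
-------------
F | F | T | T
T | F | F | F
F | T | T | T
T | T | F | F
The columns φ and ψ agree on every row.

Yes, they are logically equivalent.


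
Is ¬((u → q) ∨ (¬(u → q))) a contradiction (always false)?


Truth table over {q, u}:
q | u | φ
---------
F | F | F
T | F | F
F | T | F
T | T | F
Every row is false.

Yes, it is a contradiction.


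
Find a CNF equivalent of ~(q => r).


Step 1: Rewrite q → r as ¬q ∨ r.
Step 2: Negate: ¬(¬q ∨ r) = q ∧ ¬r (De Morgan + double negation).

q & (~r)


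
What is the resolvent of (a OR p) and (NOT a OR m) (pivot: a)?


The clauses contain complementary literals a and NOTa.
Resolution eliminates this pair and disjoins the remaining literals (merging duplicates).

(p OR m)


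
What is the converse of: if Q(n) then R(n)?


The converse of (P → Q) is (Q → P). It is not in general equivalent to the original.
Here P = 'Q(n)' and Q = 'R(n)'.

If R(n), then Q(n).


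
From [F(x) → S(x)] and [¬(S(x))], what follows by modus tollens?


Modus tollens: from (P → Q) and ¬Q, infer ¬P.
Q = 'S(x)' is denied; since P → Q, P must also fail.

Not (F(x)).


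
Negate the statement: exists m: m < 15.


¬(forall x: φ) = exists x: ¬φ, and ¬(exists x: φ) = forall x: ¬φ.
Apply to the existential statement.

forall m: ~(m < 15)


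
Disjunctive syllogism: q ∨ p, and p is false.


Disjunctive syllogism: from (P ∨ Q) and ¬P, infer Q.
One disjunct, 'p', is ruled out; the other must hold.

q


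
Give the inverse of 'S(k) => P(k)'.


The inverse of (P → Q) is (¬P → ¬Q). It is equivalent to the converse, not to the original.
Here P = 'S(k)' and Q = 'P(k)'.

If not (S(k)), then not (P(k)).


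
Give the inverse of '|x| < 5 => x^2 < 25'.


The inverse of (P → Q) is (¬P → ¬Q). It is equivalent to the converse, not to the original.
Here P = '|x| < 5' and Q = 'x^2 < 25'.

If not (|x| < 5), then not (x^2 < 25).


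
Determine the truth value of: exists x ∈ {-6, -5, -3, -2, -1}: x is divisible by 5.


Evaluate the predicate on each element: -6:False, -5:True, -3:False, -2:False, -1:False.
Witness x = -5 satisfies the predicate.

True


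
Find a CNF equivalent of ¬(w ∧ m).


Step 1: Apply De Morgan: ¬(w ∧ m) = ¬w ∨ ¬m.

(¬w) ∨ (¬m)


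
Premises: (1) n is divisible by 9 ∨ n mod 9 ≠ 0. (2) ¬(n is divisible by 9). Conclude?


Disjunctive syllogism: from (P ∨ Q) and ¬P, infer Q.
One disjunct, 'n is divisible by 9', is ruled out; the other must hold.

n mod 9 ≠ 0


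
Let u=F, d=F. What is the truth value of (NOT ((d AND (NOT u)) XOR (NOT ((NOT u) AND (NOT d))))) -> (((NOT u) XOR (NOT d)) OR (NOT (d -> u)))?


Substitute u=F, d=F:
… (earlier sub-steps elided)
NOT ((NOT u) AND (NOT d)) = F
(d AND (NOT u)) XOR (NOT ((NOT u) AND (NOT d))) = F XOR F = F
NOT ((d AND (NOT u)) XOR (NOT ((NOT u) AND (NOT d)))) = T
NOT u = T
NOT d = T
(NOT u) XOR (NOT d) = T XOR T = F
d -> u = F -> F = T
NOT (d -> u) = F
((NOT u) XOR (NOT d)) OR (NOT (d -> u)) = F OR F = F
(NOT ((d AND (NOT u)) XOR (NOT ((NOT u) AND (NOT d))))) -> (((NOT u) XOR (NOT d)) OR (NOT (d -> u))) = T -> F = F

F


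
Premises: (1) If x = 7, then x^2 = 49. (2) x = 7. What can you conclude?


Modus ponens: from (P → Q) and P, infer Q.
P = 'x = 7' is asserted, and P → Q holds, so Q follows.

x^2 = 49.


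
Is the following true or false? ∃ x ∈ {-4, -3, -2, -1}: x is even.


Evaluate the predicate on each element: -4:T, -3:F, -2:T, -1:F.
Witness x = -4 satisfies the predicate.

T


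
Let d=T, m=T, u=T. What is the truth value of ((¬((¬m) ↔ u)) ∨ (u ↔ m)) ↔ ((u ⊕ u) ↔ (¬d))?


Substitute d=T, m=T, u=T:
¬m = F
(¬m) ↔ u = F ↔ T = F
¬((¬m) ↔ u) = T
u ↔ m = T ↔ T = T
(¬((¬m) ↔ u)) ∨ (u ↔ m) = T ∨ T = T
u ⊕ u = T ⊕ T = F
¬d = F
(u ⊕ u) ↔ (¬d) = F ↔ F = T
((¬((¬m) ↔ u)) ∨ (u ↔ m)) ↔ ((u ⊕ u) ↔ (¬d)) = T ↔ T = T

T


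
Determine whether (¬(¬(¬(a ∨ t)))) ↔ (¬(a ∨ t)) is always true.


Build the truth table over {a, t}:
a | t | φ
---------
F | F | T
T | F | T
F | T | T
T | T | T
Every row evaluates to true.

Yes, it is a tautology.


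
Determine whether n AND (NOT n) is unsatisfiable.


Truth table over {n}:
n | φ
-----
F | F
T | F
Every row is false.

Yes, it is a contradiction.


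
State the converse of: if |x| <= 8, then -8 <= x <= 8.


The converse of (P → Q) is (Q → P). It is not in general equivalent to the original.
Here P = '|x| <= 8' and Q = '-8 <= x <= 8'.

If -8 <= x <= 8, then |x| <= 8.


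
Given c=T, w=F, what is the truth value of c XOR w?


Exclusive or is true when exactly one operand is true.
Substitute: c=T, w=F.
T XOR F evaluates to T.

T


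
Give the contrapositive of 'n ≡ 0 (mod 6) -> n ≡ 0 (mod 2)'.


The contrapositive of (P → Q) is (¬Q → ¬P); it is logically equivalent to the original.
Here P = 'n ≡ 0 (mod 6)' and Q = 'n ≡ 0 (mod 2)'.

If not (n ≡ 0 (mod 2)), then not (n ≡ 0 (mod 6)).


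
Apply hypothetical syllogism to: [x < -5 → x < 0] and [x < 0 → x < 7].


Hypothetical syllogism: from (P → Q) and (Q → R), infer (P → R).
Chain the two implications through the shared middle term 'x < 0'.

x < -5 → x < 7


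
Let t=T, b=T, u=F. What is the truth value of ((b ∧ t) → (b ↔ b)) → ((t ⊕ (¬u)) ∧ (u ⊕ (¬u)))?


Substitute t=T, b=T, u=F:
b ∧ t = T ∧ T = T
b ↔ b = T ↔ T = T
(b ∧ t) → (b ↔ b) = T → T = T
¬u = T
t ⊕ (¬u) = T ⊕ T = F
¬u = T
u ⊕ (¬u) = F ⊕ T = T
(t ⊕ (¬u)) ∧ (u ⊕ (¬u)) = F ∧ T = F
((b ∧ t) → (b ↔ b)) → ((t ⊕ (¬u)) ∧ (u ⊕ (¬u))) = T → F = F

F


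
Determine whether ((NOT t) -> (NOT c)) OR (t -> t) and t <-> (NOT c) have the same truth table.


Compare truth tables:
c | t | φ | ψ
-------------
F | F | T | F
T | F | T | T
F | T | T | T
T | T | T | F
They differ at row 1 (c=F, t=F): φ=T but ψ=F.

No, they are not logically equivalent.


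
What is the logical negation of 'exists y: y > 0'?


¬(forall x: φ) = exists x: ¬φ, and ¬(exists x: φ) = forall x: ¬φ.
Apply to the existential statement.

forall y: ~(y > 0)


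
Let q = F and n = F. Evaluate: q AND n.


Conjunction is true only when both operands are true.
Substitute: q=F, n=F.
F AND F evaluates to F.

F


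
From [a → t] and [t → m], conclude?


Hypothetical syllogism: from (P → Q) and (Q → R), infer (P → R).
Chain the two implications through the shared middle term 't'.

a → m


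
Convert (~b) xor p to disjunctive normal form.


Step 1: (¬b) ⊕ p is true exactly when they disagree: ((¬b) ∧ ¬p) ∨ (¬(¬b) ∧ p).
Step 2: Eliminate any double negations (¬¬X = X).

((~b) & (~p)) | (b & p)


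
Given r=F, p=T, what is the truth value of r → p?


Implication is false only when antecedent is true and consequent is false.
Substitute: r=F, p=T.
F → T evaluates to T.

T


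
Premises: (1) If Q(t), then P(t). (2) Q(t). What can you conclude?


Modus ponens: from (P → Q) and P, infer Q.
P = 'Q(t)' is asserted, and P → Q holds, so Q follows.

P(t).


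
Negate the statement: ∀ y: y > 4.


¬(∀ x: φ) = ∃ x: ¬φ, and ¬(∃ x: φ) = ∀ x: ¬φ.
Apply to the universal statement.

∃ y: ¬(y > 4)


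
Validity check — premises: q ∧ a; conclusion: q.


This matches the form of conjunction elimination: the conclusion follows in every model of the premises.

Valid.


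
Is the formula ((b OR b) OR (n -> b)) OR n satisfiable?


Search for a satisfying assignment over {b, n}.
Try b=F, n=F: the formula evaluates to T.
A satisfying assignment exists.

Satisfiable.


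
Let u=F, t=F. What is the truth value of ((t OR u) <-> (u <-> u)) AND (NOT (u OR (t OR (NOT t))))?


Substitute u=F, t=F:
t OR u = F OR F = F
u <-> u = F <-> F = T
(t OR u) <-> (u <-> u) = F <-> T = F
NOT t = T
t OR (NOT t) = F OR T = T
u OR (t OR (NOT t)) = F OR T = T
NOT (u OR (t OR (NOT t))) = F
((t OR u) <-> (u <-> u)) AND (NOT (u OR (t OR (NOT t)))) = F AND F = F

F


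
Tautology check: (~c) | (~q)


Build the truth table over {c, q}:
c | q | φ
---------
False | False | True
True | False | True
False | True | True
True | True | False
Counterexample at row 4: with c=True, q=True, the formula is False.

No, it is not a tautology.


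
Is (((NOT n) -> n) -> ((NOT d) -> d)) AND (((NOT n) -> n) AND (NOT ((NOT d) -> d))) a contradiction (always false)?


Truth table over {d, n}:
d | n | φ
---------
F | F | F
T | F | F
F | T | F
T | T | F
Every row is false.

Yes, it is a contradiction.


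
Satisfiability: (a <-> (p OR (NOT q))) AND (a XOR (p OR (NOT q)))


Check all 8 assignments over {a, p, q}:
a | p | q | φ
-------------
F | F | F | F
T | F | F | F
F | T | F | F
T | T | F | F
F | F | T | F
T | F | T | F
F | T | T | F
T | T | T | F
No assignment makes the formula true.

Unsatisfiable.


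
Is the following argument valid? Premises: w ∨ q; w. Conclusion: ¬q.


This is affirming a disjunct (fallacy). There exist truth assignments where the premises are all true but the conclusion is false.

Invalid.


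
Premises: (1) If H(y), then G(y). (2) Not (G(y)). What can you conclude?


Modus tollens: from (P → Q) and ¬Q, infer ¬P.
Q = 'G(y)' is denied; since P → Q, P must also fail.

Not (H(y)).


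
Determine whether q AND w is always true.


Build the truth table over {q, w}:
q | w | φ
---------
F | F | F
T | F | F
F | T | F
T | T | T
Counterexample at row 1: with q=F, w=F, the formula is F.

No, it is not a tautology.


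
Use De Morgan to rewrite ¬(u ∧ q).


De Morgan: the negation of a conjunction is the disjunction of the negations.
Distribute ¬ across ∧, flipping it to ∨, and negate each literal.

(¬u) ∨ (¬q)


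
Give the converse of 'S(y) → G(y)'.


The converse of (P → Q) is (Q → P). It is not in general equivalent to the original.
Here P = 'S(y)' and Q = 'G(y)'.

If G(y), then S(y).


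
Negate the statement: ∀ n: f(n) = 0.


¬(∀ x: φ) = ∃ x: ¬φ, and ¬(∃ x: φ) = ∀ x: ¬φ.
Apply to the universal statement.

∃ n: ¬(f(n) = 0)


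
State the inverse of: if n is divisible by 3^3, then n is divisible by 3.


The inverse of (P → Q) is (¬P → ¬Q). It is equivalent to the converse, not to the original.
Here P = 'n is divisible by 3^3' and Q = 'n is divisible by 3'.

If not (n is divisible by 3^3), then not (n is divisible by 3).


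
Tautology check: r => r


Build the truth table over {r}:
r | φ
-----
False | True
True | True
Every row evaluates to true.

Yes, it is a tautology.


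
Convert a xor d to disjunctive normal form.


Step 1: a ⊕ d is true exactly when they disagree: (a ∧ ¬d) ∨ (¬a ∧ d).

(a & (~d)) | ((~a) & d)


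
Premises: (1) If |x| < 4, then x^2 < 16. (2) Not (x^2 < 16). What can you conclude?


Modus tollens: from (P → Q) and ¬Q, infer ¬P.
Q = 'x^2 < 16' is denied; since P → Q, P must also fail.

Not (|x| < 4).


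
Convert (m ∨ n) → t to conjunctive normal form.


Step 1: Rewrite as ¬(m ∨ n) ∨ t = (¬m ∧ ¬n) ∨ t.
Step 2: Distribute ∨ over ∧.

((¬m) ∨ t) ∧ ((¬n) ∨ t)


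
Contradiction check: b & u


Truth table over {b, u}:
b | u | φ
---------
False | False | False
True | False | False
False | True | False
True | True | True
Satisfying assignment at row 4: b=True, u=True gives True.

No, it is not a contradiction.


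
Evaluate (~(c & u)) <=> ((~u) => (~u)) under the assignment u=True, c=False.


Substitute u=True, c=False:
c & u = False & True = False
~(c & u) = True
~u = False
~u = False
(~u) => (~u) = False => False = True
(~(c & u)) <=> ((~u) => (~u)) = True <=> True = True

True


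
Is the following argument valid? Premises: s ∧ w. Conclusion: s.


This matches the form of conjunction elimination: the conclusion follows in every model of the premises.

Valid.


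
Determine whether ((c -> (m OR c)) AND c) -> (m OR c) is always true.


Build the truth table over {c, m}:
c | m | φ
---------
F | F | T
T | F | T
F | T | T
T | T | T
Every row evaluates to true.

Yes, it is a tautology.


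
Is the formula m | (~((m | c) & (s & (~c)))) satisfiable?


Search for a satisfying assignment over {c, m, s}.
Try c=False, m=False, s=False: the formula evaluates to True.
A satisfying assignment exists.

Satisfiable.


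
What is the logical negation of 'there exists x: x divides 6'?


¬(for all x: φ) = there exists x: ¬φ, and ¬(there exists x: φ) = for all x: ¬φ.
Apply to the existential statement.

for all x: NOT(x divides 6)


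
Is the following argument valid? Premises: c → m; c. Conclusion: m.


This matches the form of modus ponens: the conclusion follows in every model of the premises.

Valid.


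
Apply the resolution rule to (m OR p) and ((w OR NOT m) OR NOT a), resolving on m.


The clauses contain complementary literals m and NOTm.
Resolution eliminates this pair and disjoins the remaining literals (merging duplicates).

((p OR NOT a) OR w)


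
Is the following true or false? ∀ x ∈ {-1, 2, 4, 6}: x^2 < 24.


Evaluate the predicate on each element: -1:T, 2:T, 4:T, 6:F.
Counterexample x = 6 fails the predicate.

F


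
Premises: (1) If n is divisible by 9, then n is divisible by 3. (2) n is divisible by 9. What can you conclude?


Modus ponens: from (P → Q) and P, infer Q.
P = 'n is divisible by 9' is asserted, and P → Q holds, so Q follows.

n is divisible by 3.


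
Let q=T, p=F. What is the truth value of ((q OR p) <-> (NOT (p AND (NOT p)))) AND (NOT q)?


Substitute q=T, p=F:
q OR p = T OR F = T
NOT p = T
p AND (NOT p) = F AND T = F
NOT (p AND (NOT p)) = T
(q OR p) <-> (NOT (p AND (NOT p))) = T <-> T = T
NOT q = F
((q OR p) <-> (NOT (p AND (NOT p)))) AND (NOT q) = T AND F = F

F


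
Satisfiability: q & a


Search for a satisfying assignment over {a, q}.
Try a=True, q=True: the formula evaluates to True.
A satisfying assignment exists.

Satisfiable.


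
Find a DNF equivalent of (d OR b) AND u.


Step 1: Distribute ∧ over ∨: (d ∨ b) ∧ u = (d ∧ u) ∨ (b ∧ u).

(d AND u) OR (b AND u)


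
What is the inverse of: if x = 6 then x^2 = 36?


The inverse of (P → Q) is (¬P → ¬Q). It is equivalent to the converse, not to the original.
Here P = 'x = 6' and Q = 'x^2 = 36'.

If not (x = 6), then not (x^2 = 36).


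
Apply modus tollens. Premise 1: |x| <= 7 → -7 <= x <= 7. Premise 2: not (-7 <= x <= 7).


Modus tollens: from (P → Q) and ¬Q, infer ¬P.
Q = '-7 <= x <= 7' is denied; since P → Q, P must also fail.

Not (|x| <= 7).


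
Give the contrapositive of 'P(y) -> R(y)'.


The contrapositive of (P → Q) is (¬Q → ¬P); it is logically equivalent to the original.
Here P = 'P(y)' and Q = 'R(y)'.

If not (R(y)), then not (P(y)).


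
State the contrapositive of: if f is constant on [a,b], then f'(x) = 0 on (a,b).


The contrapositive of (P → Q) is (¬Q → ¬P); it is logically equivalent to the original.
Here P = 'f is constant on [a,b]' and Q = 'f'(x) = 0 on (a,b)'.

If not (f'(x) = 0 on (a,b)), then not (f is constant on [a,b]).


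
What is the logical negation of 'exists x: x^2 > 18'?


¬(forall x: φ) = exists x: ¬φ, and ¬(exists x: φ) = forall x: ¬φ.
Apply to the existential statement.

forall x: ~(x^2 > 18)


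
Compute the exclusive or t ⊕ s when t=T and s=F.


Exclusive or is true when exactly one operand is true.
Substitute: t=T, s=F.
T ⊕ F evaluates to T.

T


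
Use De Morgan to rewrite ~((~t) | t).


De Morgan: the negation of a disjunction is the conjunction of the negations.
Distribute ~ across |, flipping it to &, and negate each literal.

t & (~t)


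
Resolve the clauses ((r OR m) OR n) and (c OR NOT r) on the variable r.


The clauses contain complementary literals r and NOTr.
Resolution eliminates this pair and disjoins the remaining literals (merging duplicates).

((m OR n) OR c)


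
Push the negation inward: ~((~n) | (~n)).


De Morgan: the negation of a disjunction is the conjunction of the negations.
Distribute ~ across |, flipping it to &, and negate each literal.

n & n


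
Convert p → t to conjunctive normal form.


Step 1: Rewrite p → t as ¬p ∨ t.

(¬p) ∨ t


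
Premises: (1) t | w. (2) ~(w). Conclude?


Disjunctive syllogism: from (P ∨ Q) and ¬P, infer Q.
One disjunct, 'w', is ruled out; the other must hold.

t


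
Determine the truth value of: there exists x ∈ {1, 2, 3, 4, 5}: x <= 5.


Evaluate the predicate on each element: 1:T, 2:T, 3:T, 4:T, 5:T.
Witness x = 1 satisfies the predicate.

T


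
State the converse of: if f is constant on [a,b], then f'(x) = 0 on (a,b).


The converse of (P → Q) is (Q → P). It is not in general equivalent to the original.
Here P = 'f is constant on [a,b]' and Q = 'f'(x) = 0 on (a,b)'.

If f'(x) = 0 on (a,b), then f is constant on [a,b].


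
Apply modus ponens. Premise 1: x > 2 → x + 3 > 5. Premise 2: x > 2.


Modus ponens: from (P → Q) and P, infer Q.
P = 'x > 2' is asserted, and P → Q holds, so Q follows.

x + 3 > 5.


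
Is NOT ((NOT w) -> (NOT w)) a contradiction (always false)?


Truth table over {w}:
w | φ
-----
F | F
T | F
Every row is false.

Yes, it is a contradiction.


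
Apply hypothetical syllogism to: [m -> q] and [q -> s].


Hypothetical syllogism: from (P → Q) and (Q → R), infer (P → R).
Chain the two implications through the shared middle term 'q'.

m -> s


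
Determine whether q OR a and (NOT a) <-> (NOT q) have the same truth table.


Compare truth tables:
a | q | φ | ψ
-------------
F | F | F | T
T | F | T | F
F | T | T | F
T | T | T | T
They differ at row 1 (a=F, q=F): φ=F but ψ=T.

No, they are not logically equivalent.


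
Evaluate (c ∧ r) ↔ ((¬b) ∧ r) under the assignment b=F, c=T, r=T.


Substitute b=F, c=T, r=T:
c ∧ r = T ∧ T = T
¬b = T
(¬b) ∧ r = T ∧ T = T
(c ∧ r) ↔ ((¬b) ∧ r) = T ↔ T = T

T


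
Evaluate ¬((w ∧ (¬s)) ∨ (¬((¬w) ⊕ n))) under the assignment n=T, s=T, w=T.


Substitute n=T, s=T, w=T:
¬s = F
w ∧ (¬s) = T ∧ F = F
¬w = F
(¬w) ⊕ n = F ⊕ T = T
¬((¬w) ⊕ n) = F
(w ∧ (¬s)) ∨ (¬((¬w) ⊕ n)) = F ∨ F = F
¬((w ∧ (¬s)) ∨ (¬((¬w) ⊕ n))) = T

T


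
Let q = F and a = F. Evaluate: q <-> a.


Biconditional is true when both operands have the same truth value.
Substitute: q=F, a=F.
F <-> F evaluates to T.

T


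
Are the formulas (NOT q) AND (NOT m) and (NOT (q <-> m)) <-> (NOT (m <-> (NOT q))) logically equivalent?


Compare truth tables:
m | q | φ | ψ
-------------
F | F | T | F
T | F | F | F
F | T | F | F
T | T | F | F
They differ at row 1 (m=F, q=F): φ=T but ψ=F.

No, they are not logically equivalent.


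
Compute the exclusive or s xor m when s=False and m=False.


Exclusive or is true when exactly one operand is true.
Substitute: s=False, m=False.
False xor False evaluates to False.

False


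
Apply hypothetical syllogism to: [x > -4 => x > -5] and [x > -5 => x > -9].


Hypothetical syllogism: from (P → Q) and (Q → R), infer (P → R).
Chain the two implications through the shared middle term 'x > -5'.

x > -4 => x > -9


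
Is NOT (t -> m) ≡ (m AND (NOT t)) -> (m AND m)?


Compare truth tables:
m | t | φ | ψ
-------------
F | F | F | T
T | F | F | T
F | T | T | T
T | T | F | T
They differ at row 1 (m=F, t=F): φ=F but ψ=T.

No, they are not logically equivalent.


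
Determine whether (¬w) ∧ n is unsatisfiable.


Truth table over {n, w}:
n | w | φ
---------
F | F | F
T | F | T
F | T | F
T | T | F
Satisfying assignment at row 2: n=T, w=F gives T.

No, it is not a contradiction.


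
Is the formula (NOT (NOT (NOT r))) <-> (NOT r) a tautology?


Build the truth table over {r}:
r | φ
-----
F | T
T | T
Every row evaluates to true.

Yes, it is a tautology.


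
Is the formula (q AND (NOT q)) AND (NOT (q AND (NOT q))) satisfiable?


Check all 2 assignments over {q}:
q | φ
-----
F | F
T | F
No assignment makes the formula true.

Unsatisfiable.


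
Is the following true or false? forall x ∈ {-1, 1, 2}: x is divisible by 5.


Evaluate the predicate on each element: -1:False, 1:False, 2:False.
Counterexample x = -1 fails the predicate.

False


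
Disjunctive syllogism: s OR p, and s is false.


Disjunctive syllogism: from (P ∨ Q) and ¬P, infer Q.
One disjunct, 's', is ruled out; the other must hold.

p


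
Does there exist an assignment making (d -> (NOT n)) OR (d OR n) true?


Search for a satisfying assignment over {d, n}.
Try d=F, n=F: the formula evaluates to T.
A satisfying assignment exists.

Satisfiable.


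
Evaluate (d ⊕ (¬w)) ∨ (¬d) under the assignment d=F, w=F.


Substitute d=F, w=F:
¬w = T
d ⊕ (¬w) = F ⊕ T = T
¬d = T
(d ⊕ (¬w)) ∨ (¬d) = T ∨ T = T

T


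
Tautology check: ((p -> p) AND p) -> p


Build the truth table over {p}:
p | φ
-----
F | T
T | T
Every row evaluates to true.

Yes, it is a tautology.


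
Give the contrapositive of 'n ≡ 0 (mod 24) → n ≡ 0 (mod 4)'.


The contrapositive of (P → Q) is (¬Q → ¬P); it is logically equivalent to the original.
Here P = 'n ≡ 0 (mod 24)' and Q = 'n ≡ 0 (mod 4)'.

If not (n ≡ 0 (mod 4)), then not (n ≡ 0 (mod 24)).


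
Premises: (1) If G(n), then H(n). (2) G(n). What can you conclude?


Modus ponens: from (P → Q) and P, infer Q.
P = 'G(n)' is asserted, and P → Q holds, so Q follows.

H(n).


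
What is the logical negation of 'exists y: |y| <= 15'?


¬(forall x: φ) = exists x: ¬φ, and ¬(exists x: φ) = forall x: ¬φ.
Apply to the existential statement.

forall y: ~(|y| <= 15)


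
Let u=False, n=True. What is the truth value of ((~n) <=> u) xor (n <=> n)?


Substitute u=False, n=True:
~n = False
(~n) <=> u = False <=> False = True
n <=> n = True <=> True = True
((~n) <=> u) xor (n <=> n) = True xor True = False

False


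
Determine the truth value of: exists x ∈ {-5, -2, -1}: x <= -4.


Evaluate the predicate on each element: -5:True, -2:False, -1:False.
Witness x = -5 satisfies the predicate.

True


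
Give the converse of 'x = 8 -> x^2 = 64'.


The converse of (P → Q) is (Q → P). It is not in general equivalent to the original.
Here P = 'x = 8' and Q = 'x^2 = 64'.

If x^2 = 64, then x = 8.


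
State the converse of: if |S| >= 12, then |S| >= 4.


The converse of (P → Q) is (Q → P). It is not in general equivalent to the original.
Here P = '|S| >= 12' and Q = '|S| >= 4'.

If |S| >= 4, then |S| >= 12.


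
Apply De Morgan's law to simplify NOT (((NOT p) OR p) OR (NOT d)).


De Morgan: the negation of a disjunction is the conjunction of the negations.
Distribute NOT across OR, flipping it to AND, and negate each literal.

(p AND (NOT p)) AND d


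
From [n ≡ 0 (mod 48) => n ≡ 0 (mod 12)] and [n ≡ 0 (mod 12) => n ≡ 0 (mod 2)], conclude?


Hypothetical syllogism: from (P → Q) and (Q → R), infer (P → R).
Chain the two implications through the shared middle term 'n ≡ 0 (mod 12)'.

n ≡ 0 (mod 48) => n ≡ 0 (mod 2)


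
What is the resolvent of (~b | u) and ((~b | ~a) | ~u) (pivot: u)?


The clauses contain complementary literals u and ~u.
Resolution eliminates this pair and disjoins the remaining literals (merging duplicates).

(~b | ~a)


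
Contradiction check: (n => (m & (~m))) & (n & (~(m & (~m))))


Truth table over {m, n}:
m | n | φ
---------
False | False | False
True | False | False
False | True | False
True | True | False
Every row is false.

Yes, it is a contradiction.


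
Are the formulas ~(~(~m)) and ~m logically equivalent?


Compare truth tables:
m | φ | ψ
---------
False | True | True
True | False | False
The columns φ and ψ agree on every row.

Yes, they are logically equivalent.


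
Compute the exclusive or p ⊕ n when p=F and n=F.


Exclusive or is true when exactly one operand is true.
Substitute: p=F, n=F.
F ⊕ F evaluates to F.

F


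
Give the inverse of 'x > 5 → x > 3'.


The inverse of (P → Q) is (¬P → ¬Q). It is equivalent to the converse, not to the original.
Here P = 'x > 5' and Q = 'x > 3'.

If not (x > 5), then not (x > 3).


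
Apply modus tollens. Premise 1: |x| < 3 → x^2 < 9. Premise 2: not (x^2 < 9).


Modus tollens: from (P → Q) and ¬Q, infer ¬P.
Q = 'x^2 < 9' is denied; since P → Q, P must also fail.

Not (|x| < 3).


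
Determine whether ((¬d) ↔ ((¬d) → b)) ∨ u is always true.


Build the truth table over {b, d, u}:
b | d | u | φ
-------------
F | F | F | F
T | F | F | T
F | T | F | F
T | T | F | F
F | F | T | T
T | F | T | T
F | T | T | T
T | T | T | T
Counterexample at row 1: with b=F, d=F, u=F, the formula is F.

No, it is not a tautology.


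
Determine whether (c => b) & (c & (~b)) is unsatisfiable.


Truth table over {b, c}:
b | c | φ
---------
False | False | False
True | False | False
False | True | False
True | True | False
Every row is false.

Yes, it is a contradiction.


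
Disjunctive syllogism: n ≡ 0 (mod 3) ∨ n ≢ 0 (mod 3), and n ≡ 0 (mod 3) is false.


Disjunctive syllogism: from (P ∨ Q) and ¬P, infer Q.
One disjunct, 'n ≡ 0 (mod 3)', is ruled out; the other must hold.

n ≢ 0 (mod 3)


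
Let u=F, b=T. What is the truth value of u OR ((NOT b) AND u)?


Substitute u=F, b=T:
NOT b = F
(NOT b) AND u = F AND F = F
u OR ((NOT b) AND u) = F OR F = F

F


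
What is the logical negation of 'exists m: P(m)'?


¬(forall x: φ) = exists x: ¬φ, and ¬(exists x: φ) = forall x: ¬φ.
Apply to the existential statement.

forall m: ~(P(m))


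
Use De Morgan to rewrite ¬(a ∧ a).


De Morgan: the negation of a conjunction is the disjunction of the negations.
Distribute ¬ across ∧, flipping it to ∨, and negate each literal.

(¬a) ∨ (¬a)


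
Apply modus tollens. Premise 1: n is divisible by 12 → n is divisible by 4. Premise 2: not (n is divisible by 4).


Modus tollens: from (P → Q) and ¬Q, infer ¬P.
Q = 'n is divisible by 4' is denied; since P → Q, P must also fail.

Not (n is divisible by 12).


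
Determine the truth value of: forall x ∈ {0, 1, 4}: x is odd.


Evaluate the predicate on each element: 0:False, 1:True, 4:False.
Counterexample x = 0 fails the predicate.

False


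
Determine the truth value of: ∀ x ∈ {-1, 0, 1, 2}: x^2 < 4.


Evaluate the predicate on each element: -1:T, 0:T, 1:T, 2:F.
Counterexample x = 2 fails the predicate.

F


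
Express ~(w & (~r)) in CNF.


Step 1: Apply De Morgan: ¬(w ∧ (¬r)) = ¬w ∨ ¬(¬r).
Step 2: Eliminate any double negations (¬¬X = X).

(~w) | r


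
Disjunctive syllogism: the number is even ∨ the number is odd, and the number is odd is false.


Disjunctive syllogism: from (P ∨ Q) and ¬P, infer Q.
One disjunct, 'the number is odd', is ruled out; the other must hold.

the number is even


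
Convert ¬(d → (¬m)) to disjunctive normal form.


Step 1: Rewrite implication then negate: ¬(¬d ∨ (¬m)) = d ∧ ¬(¬m).
Step 2: Eliminate any double negations (¬¬X = X).

d ∧ m


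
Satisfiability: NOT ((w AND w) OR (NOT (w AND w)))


Check all 2 assignments over {w}:
w | φ
-----
F | F
T | F
No assignment makes the formula true.

Unsatisfiable.


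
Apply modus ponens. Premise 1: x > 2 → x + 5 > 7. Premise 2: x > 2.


Modus ponens: from (P → Q) and P, infer Q.
P = 'x > 2' is asserted, and P → Q holds, so Q follows.

x + 5 > 7.


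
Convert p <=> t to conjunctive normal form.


Step 1: Rewrite p ↔ t as (p → t) ∧ (t → p).
Step 2: Rewrite each implication as a disjunction.

((~p) | t) & ((~t) | p)


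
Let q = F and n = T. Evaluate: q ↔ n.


Biconditional is true when both operands have the same truth value.
Substitute: q=F, n=T.
F ↔ T evaluates to F.

F


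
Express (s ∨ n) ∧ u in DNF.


Step 1: Distribute ∧ over ∨: (s ∨ n) ∧ u = (s ∧ u) ∨ (n ∧ u).

(s ∧ u) ∨ (n ∧ u)


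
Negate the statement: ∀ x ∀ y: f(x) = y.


Negation flips each quantifier (∀↔∃) and negates the inner predicate.
¬(∀ x ∀ y: φ) = ∃ x ∃ y: ¬φ.

∃ x ∃ y: ¬(f(x) = y)


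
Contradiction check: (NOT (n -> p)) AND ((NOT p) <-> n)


Truth table over {n, p}:
n | p | φ
---------
F | F | F
T | F | T
F | T | F
T | T | F
Satisfying assignment at row 2: n=T, p=F gives T.

No, it is not a contradiction.


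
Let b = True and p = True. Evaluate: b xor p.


Exclusive or is true when exactly one operand is true.
Substitute: b=True, p=True.
True xor True evaluates to False.

False


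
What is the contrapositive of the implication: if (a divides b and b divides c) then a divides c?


The contrapositive of (P → Q) is (¬Q → ¬P); it is logically equivalent to the original.
Here P = '(a divides b and b divides c)' and Q = 'a divides c'.

If not (a divides c), then not ((a divides b and b divides c)).


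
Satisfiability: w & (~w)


Check all 2 assignments over {w}:
w | φ
-----
False | False
True | False
No assignment makes the formula true.

Unsatisfiable.


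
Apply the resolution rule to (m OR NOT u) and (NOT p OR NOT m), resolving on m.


The clauses contain complementary literals m and NOTm.
Resolution eliminates this pair and disjoins the remaining literals (merging duplicates).

(NOT u OR NOT p)


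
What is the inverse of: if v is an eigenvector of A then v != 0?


The inverse of (P → Q) is (¬P → ¬Q). It is equivalent to the converse, not to the original.
Here P = 'v is an eigenvector of A' and Q = 'v != 0'.

If not (v is an eigenvector of A), then not (v != 0).


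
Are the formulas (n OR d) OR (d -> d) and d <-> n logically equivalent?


Compare truth tables:
d | n | φ | ψ
-------------
F | F | T | T
T | F | T | F
F | T | T | F
T | T | T | T
They differ at row 2 (d=T, n=F): φ=T but ψ=F.

No, they are not logically equivalent.


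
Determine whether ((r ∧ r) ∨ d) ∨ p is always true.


Build the truth table over {d, p, r}:
d | p | r | φ
-------------
F | F | F | F
T | F | F | T
F | T | F | T
T | T | F | T
F | F | T | T
T | F | T | T
F | T | T | T
T | T | T | T
Counterexample at row 1: with d=F, p=F, r=F, the formula is F.

No, it is not a tautology.


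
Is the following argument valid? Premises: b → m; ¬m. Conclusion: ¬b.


This matches the form of modus tollens: the conclusion follows in every model of the premises.

Valid.


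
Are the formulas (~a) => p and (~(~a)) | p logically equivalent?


Compare truth tables:
a | p | φ | ψ
-------------
False | False | False | False
True | False | True | True
False | True | True | True
True | True | True | True
The columns φ and ψ agree on every row.

Yes, they are logically equivalent.


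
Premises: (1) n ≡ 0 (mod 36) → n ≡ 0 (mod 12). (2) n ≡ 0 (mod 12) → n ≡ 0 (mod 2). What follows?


Hypothetical syllogism: from (P → Q) and (Q → R), infer (P → R).
Chain the two implications through the shared middle term 'n ≡ 0 (mod 12)'.

n ≡ 0 (mod 36) → n ≡ 0 (mod 2)


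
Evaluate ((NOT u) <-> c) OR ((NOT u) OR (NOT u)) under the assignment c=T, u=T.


Substitute c=T, u=T:
NOT u = F
(NOT u) <-> c = F <-> T = F
NOT u = F
NOT u = F
(NOT u) OR (NOT u) = F OR F = F
((NOT u) <-> c) OR ((NOT u) OR (NOT u)) = F OR F = F

F


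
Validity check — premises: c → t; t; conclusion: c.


This is affirming the consequent (fallacy). There exist truth assignments where the premises are all true but the conclusion is false.

Invalid.


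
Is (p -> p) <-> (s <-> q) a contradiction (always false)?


Truth table over {p, q, s}:
p | q | s | φ
-------------
F | F | F | T
T | F | F | T
F | T | F | F
T | T | F | F
F | F | T | F
T | F | T | F
F | T | T | T
T | T | T | T
Satisfying assignment at row 1: p=F, q=F, s=F gives T.

No, it is not a contradiction.


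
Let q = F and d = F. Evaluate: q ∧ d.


Conjunction is true only when both operands are true.
Substitute: q=F, d=F.
F ∧ F evaluates to F.

F


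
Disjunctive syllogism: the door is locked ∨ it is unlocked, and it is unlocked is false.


Disjunctive syllogism: from (P ∨ Q) and ¬P, infer Q.
One disjunct, 'it is unlocked', is ruled out; the other must hold.

the door is locked


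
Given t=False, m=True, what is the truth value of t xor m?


Exclusive or is true when exactly one operand is true.
Substitute: t=False, m=True.
False xor True evaluates to True.

True


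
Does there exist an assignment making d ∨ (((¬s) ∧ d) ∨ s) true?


Search for a satisfying assignment over {d, s}.
Try d=T, s=F: the formula evaluates to T.
A satisfying assignment exists.

Satisfiable.


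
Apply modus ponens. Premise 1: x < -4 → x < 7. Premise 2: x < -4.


Modus ponens: from (P → Q) and P, infer Q.
P = 'x < -4' is asserted, and P → Q holds, so Q follows.

x < 7.


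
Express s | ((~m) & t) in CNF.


Step 1: Distribute ∨ over ∧: s ∨ ((¬m) ∧ t) = (s ∨ (¬m)) ∧ (s ∨ t).

(s | (~m)) & (s | t)


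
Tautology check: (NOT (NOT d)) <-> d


Build the truth table over {d}:
d | φ
-----
F | T
T | T
Every row evaluates to true.

Yes, it is a tautology.


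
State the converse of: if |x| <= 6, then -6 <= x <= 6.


The converse of (P → Q) is (Q → P). It is not in general equivalent to the original.
Here P = '|x| <= 6' and Q = '-6 <= x <= 6'.

If -6 <= x <= 6, then |x| <= 6.
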